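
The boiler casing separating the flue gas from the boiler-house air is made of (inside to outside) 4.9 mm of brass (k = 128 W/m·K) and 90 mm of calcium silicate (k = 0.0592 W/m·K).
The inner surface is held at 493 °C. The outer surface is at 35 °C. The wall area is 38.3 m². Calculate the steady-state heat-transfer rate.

Q ≈ 11500 W

Thermal resistances in series:
R_brass = L/(kA) = 0.0049/(128×38.3) = 9.995×10^-7 K/W
R_calcium silicate = L/(kA) = 0.09/(0.0592×38.3) = 0.03969 K/W
R_total = 0.03969 K/W
Q = ΔT / R_total = 458 / 0.03969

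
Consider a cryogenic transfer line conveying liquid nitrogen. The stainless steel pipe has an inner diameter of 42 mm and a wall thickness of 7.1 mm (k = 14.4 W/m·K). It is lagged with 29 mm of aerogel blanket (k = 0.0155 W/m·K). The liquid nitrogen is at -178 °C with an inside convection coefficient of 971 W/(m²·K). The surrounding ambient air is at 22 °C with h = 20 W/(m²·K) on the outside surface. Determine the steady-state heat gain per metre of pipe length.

Treating each annulus and film as a series resistance:
R_inner film = 1/(h_i·2πr₁L) = 1/(971×2π×0.021×1) = 0.007805 K/W
R_stainless steel pipe wall = ln(28.1/21)/(2π×14.4×1) = 0.003219 K/W
R_aerogel blanket = ln(57.1/28.1)/(2π×0.0155×1) = 7.28 K/W
R_outer film = 1/(h_o·2πr_oL) = 1/(20×2π×0.0571×1) = 0.1394 K/W
R_total = 7.431 K/W
Q = ΔT/R_total = 200/7.431

q′ ≈ 26.9 W/m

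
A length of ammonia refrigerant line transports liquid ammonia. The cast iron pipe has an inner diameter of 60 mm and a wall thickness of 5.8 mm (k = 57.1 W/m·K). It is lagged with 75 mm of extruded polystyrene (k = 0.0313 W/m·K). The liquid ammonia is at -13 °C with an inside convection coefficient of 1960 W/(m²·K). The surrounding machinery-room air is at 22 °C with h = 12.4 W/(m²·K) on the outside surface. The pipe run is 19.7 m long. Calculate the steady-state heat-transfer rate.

Q ≈ 118 W

For a radial system each layer contributes R = ln(r_out/r_in)/(2πkL); films add R = 1/(hA).
R_inner film = 1/(h_i·2πr₁L) = 1/(1960×2π×0.03×19.7) = 1.374×10^-4 K/W
R_cast iron pipe wall = ln(35.8/30)/(2π×57.1×19.7) = 2.501×10^-5 K/W
R_extruded polystyrene = ln(110.8/35.8)/(2π×0.0313×19.7) = 0.2916 K/W
R_outer film = 1/(h_o·2πr_oL) = 1/(12.4×2π×0.1108×19.7) = 0.00588 K/W
R_total = 0.2977 K/W
Q = ΔT/R_total = 35/0.2977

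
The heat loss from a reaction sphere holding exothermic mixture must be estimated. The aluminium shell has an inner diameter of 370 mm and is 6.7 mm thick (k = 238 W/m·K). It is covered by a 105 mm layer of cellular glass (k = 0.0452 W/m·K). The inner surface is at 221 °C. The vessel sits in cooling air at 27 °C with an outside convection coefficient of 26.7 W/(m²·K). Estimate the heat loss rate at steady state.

Each spherical layer contributes R = (1/r_i − 1/r_o)/(4πk):
R_aluminium shell = (1/0.185 − 1/0.1917)/(4π×238) = 6.317×10^-5 K/W
R_cellular glass = (1/0.1917 − 1/0.2967)/(4π×0.0452) = 3.25 K/W
R_outer film = 1/(h·4πr_o²) = 1/(26.7×4π×0.2967²) = 0.03386 K/W
R_total = 3.284 K/W
Q = ΔT/R_total = 194/3.284

Q ≈ 59.1 W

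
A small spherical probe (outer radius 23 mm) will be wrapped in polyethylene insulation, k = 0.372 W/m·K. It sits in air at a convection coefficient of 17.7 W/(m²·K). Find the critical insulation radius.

r_cr ≈ 42 mm

For a sphere r_cr = 2k/h = 2×0.372/17.7
r_cr = 42 mm; since the bare radius (23 mm) is below r_cr, adding a thin layer of insulation will *increase* heat loss.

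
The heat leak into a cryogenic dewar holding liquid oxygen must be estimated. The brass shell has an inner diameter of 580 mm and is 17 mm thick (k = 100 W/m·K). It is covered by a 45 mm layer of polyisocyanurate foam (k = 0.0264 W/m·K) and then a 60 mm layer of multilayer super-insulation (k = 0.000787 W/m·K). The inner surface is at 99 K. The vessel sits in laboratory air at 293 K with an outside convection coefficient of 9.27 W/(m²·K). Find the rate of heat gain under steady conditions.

For a spherical shell R = (1/r₁ − 1/r₂)/(4πk); film R = 1/(h·4πr²). In series:
R_brass shell = (1/0.29 − 1/0.307)/(4π×100) = 1.52×10^-4 K/W
R_polyisocyanurate foam = (1/0.307 − 1/0.352)/(4π×0.0264) = 1.255 K/W
R_multilayer super-insulation = (1/0.352 − 1/0.412)/(4π×0.000787) = 41.83 K/W
R_outer film = 1/(h·4πr_o²) = 1/(9.27×4π×0.412²) = 0.05057 K/W
R_total = 43.14 K/W
Q = ΔT/R_total = 194/43.14

Q ≈ 4.5 W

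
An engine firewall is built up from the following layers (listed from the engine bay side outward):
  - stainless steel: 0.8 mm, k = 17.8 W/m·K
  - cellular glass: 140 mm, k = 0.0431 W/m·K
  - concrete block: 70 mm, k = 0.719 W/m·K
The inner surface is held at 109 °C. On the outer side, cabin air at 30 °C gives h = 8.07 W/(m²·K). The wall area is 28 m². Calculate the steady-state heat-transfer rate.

Series thermal resistances:
R_stainless steel = L/(kA) = 0.0008/(17.8×28) = 1.605×10^-6 K/W
R_cellular glass = L/(kA) = 0.14/(0.0431×28) = 0.116 K/W
R_concrete block = L/(kA) = 0.07/(0.719×28) = 0.003477 K/W
R_outer film = 1/(h_o·A) = 1/(8.07×28) = 0.004426 K/W
R_total = 0.1239 K/W
Q = ΔT / R_total = 79 / 0.1239

Q ≈ 638 W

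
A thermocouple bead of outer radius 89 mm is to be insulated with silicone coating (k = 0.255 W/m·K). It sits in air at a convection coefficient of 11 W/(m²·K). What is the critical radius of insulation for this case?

For a sphere r_cr = 2k/h = 2×0.255/11
r_cr = 46.4 mm; since the bare radius (89 mm) is above r_cr, any added insulation will reduce heat loss.

r_cr ≈ 46.4 mm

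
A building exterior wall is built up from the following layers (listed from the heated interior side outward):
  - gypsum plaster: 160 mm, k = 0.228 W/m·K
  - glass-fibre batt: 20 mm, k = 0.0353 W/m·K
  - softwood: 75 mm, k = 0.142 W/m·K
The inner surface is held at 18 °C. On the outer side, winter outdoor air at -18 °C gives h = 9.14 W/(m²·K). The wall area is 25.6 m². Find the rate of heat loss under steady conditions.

Q ≈ 484 W

Using the resistance-network approach (series):
R_gypsum plaster = L/(kA) = 0.16/(0.228×25.6) = 0.02741 K/W
R_glass-fibre batt = L/(kA) = 0.02/(0.0353×25.6) = 0.02213 K/W
R_softwood = L/(kA) = 0.075/(0.142×25.6) = 0.02063 K/W
R_outer film = 1/(h_o·A) = 1/(9.14×25.6) = 0.004274 K/W
R_total = 0.07445 K/W
Q = ΔT / R_total = 36 / 0.07445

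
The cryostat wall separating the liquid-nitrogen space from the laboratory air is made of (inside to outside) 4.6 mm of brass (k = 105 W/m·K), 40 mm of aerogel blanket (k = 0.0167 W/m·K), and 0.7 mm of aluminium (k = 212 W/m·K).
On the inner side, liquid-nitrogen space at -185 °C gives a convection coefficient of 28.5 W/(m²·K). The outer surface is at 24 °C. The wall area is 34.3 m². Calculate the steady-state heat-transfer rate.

Q ≈ 2950 W

Using the resistance-network approach (series):
R_inner film = 1/(h_i·A) = 1/(28.5×34.3) = 0.001023 K/W
R_brass = L/(kA) = 0.0046/(105×34.3) = 1.277×10^-6 K/W
R_aerogel blanket = L/(kA) = 0.04/(0.0167×34.3) = 0.06983 K/W
R_aluminium = L/(kA) = 0.0007/(212×34.3) = 9.626×10^-8 K/W
R_total = 0.07086 K/W
Q = ΔT / R_total = 209 / 0.07086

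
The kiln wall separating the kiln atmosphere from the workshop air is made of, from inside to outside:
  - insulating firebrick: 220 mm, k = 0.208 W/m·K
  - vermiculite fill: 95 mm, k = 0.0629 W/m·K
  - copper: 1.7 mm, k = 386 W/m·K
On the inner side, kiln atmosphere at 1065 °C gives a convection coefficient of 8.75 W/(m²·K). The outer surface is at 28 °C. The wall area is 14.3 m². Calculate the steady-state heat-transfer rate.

Using the resistance-network approach (series):
R_inner film = 1/(h_i·A) = 1/(8.75×14.3) = 0.007992 K/W
R_insulating firebrick = L/(kA) = 0.22/(0.208×14.3) = 0.07396 K/W
R_vermiculite fill = L/(kA) = 0.095/(0.0629×14.3) = 0.1056 K/W
R_copper = L/(kA) = 0.0017/(386×14.3) = 3.08×10^-7 K/W
R_total = 0.1876 K/W
Q = ΔT / R_total = 1037 / 0.1876

Q ≈ 5530 W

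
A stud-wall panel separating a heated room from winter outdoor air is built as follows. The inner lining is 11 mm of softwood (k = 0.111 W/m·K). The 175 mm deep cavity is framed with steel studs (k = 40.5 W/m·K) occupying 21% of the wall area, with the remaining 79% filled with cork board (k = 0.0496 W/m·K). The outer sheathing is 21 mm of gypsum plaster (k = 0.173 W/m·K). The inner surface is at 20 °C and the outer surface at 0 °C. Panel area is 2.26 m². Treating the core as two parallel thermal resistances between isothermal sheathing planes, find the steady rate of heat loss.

Sheathing layers in series; stud and cavity paths in parallel between them.
R_inner = 0.011/(0.111×2.26) = 0.04385 K/W
R_stud  = 0.175/(40.5×0.21×2.26) = 0.009104 K/W
R_cav   = 0.175/(0.0496×0.79×2.26) = 1.976 K/W
1/R_core = 1/R_stud + 1/R_cav → R_core = 0.009063 K/W
R_outer = 0.021/(0.173×2.26) = 0.05371 K/W
R_total = 0.1066 K/W
Q = ΔT/R_total = 20/0.1066

Q ≈ 188 W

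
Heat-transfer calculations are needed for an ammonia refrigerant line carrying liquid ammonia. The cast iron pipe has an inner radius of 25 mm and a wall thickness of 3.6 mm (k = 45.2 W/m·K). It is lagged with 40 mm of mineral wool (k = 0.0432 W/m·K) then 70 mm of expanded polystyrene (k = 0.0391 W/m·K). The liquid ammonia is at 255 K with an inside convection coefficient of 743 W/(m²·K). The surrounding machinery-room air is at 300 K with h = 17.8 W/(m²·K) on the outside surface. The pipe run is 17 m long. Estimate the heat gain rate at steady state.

Q ≈ 124 W

For a radial system each layer contributes R = ln(r_out/r_in)/(2πkL); films add R = 1/(hA).
R_inner film = 1/(h_i·2πr₁L) = 1/(743×2π×0.025×17) = 5.04×10^-4 K/W
R_cast iron pipe wall = ln(28.6/25)/(2π×45.2×17) = 2.786×10^-5 K/W
R_mineral wool = ln(68.6/28.6)/(2π×0.0432×17) = 0.1896 K/W
R_expanded polystyrene = ln(138.6/68.6)/(2π×0.0391×17) = 0.1684 K/W
R_outer film = 1/(h_o·2πr_oL) = 1/(17.8×2π×0.1386×17) = 0.003795 K/W
R_total = 0.3623 K/W
Q = ΔT/R_total = 45/0.3623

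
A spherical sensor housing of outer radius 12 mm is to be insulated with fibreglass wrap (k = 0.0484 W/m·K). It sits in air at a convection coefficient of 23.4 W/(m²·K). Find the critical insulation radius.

For a sphere r_cr = 2k/h = 2×0.0484/23.4
r_cr = 4.14 mm; since the bare radius (12 mm) is above r_cr, any added insulation will reduce heat loss.

r_cr ≈ 4.14 mm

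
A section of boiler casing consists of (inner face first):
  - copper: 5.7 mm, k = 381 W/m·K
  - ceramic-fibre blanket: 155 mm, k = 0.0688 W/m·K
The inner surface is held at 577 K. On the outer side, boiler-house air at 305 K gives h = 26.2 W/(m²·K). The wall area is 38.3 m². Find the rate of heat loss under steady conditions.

Treating each layer as a thermal resistance in series:
R_copper = L/(kA) = 0.0057/(381×38.3) = 3.906×10^-7 K/W
R_ceramic-fibre blanket = L/(kA) = 0.155/(0.0688×38.3) = 0.05882 K/W
R_outer film = 1/(h_o·A) = 1/(26.2×38.3) = 9.966×10^-4 K/W
R_total = 0.05982 K/W
Q = ΔT / R_total = 272 / 0.05982

Q ≈ 4550 W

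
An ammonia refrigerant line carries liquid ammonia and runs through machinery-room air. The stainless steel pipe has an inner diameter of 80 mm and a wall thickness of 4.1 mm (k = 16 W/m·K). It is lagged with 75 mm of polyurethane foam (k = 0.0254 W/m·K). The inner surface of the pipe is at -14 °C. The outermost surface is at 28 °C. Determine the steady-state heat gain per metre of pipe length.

Radial resistances (cylindrical: R_cond = ln(r_o/r_i)/(2πkL), R_conv = 1/(h·2πrL)):
R_stainless steel pipe wall = ln(44.1/40)/(2π×16×1) = 9.706×10^-4 K/W
R_polyurethane foam = ln(119.1/44.1)/(2π×0.0254×1) = 6.225 K/W
R_total = 6.226 K/W
Q = ΔT/R_total = 42/6.226

q′ ≈ 6.75 W/m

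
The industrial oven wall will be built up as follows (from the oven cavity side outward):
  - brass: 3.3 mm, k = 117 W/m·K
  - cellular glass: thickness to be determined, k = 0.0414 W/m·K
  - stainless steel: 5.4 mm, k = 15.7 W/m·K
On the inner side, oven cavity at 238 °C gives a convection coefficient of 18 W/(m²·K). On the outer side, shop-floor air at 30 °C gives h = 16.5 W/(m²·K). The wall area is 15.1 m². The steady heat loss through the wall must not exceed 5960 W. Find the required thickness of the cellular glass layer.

L ≈ 17 mm

Thermal resistances in series:
R_inner film = 1/(h_i·A) = 1/(18×15.1) = 0.003679 K/W
R_brass = L/(kA) = 0.0033/(117×15.1) = 1.868×10^-6 K/W
R_stainless steel = L/(kA) = 0.0054/(15.7×15.1) = 2.278×10^-5 K/W
R_outer film = 1/(h_o·A) = 1/(16.5×15.1) = 0.004014 K/W
Sum of the known resistances R_other = 0.007717 K/W
Required total resistance R_tot = ΔT/Q_allow = 208/5960 = 0.0349 K/W
R_cellular glass = R_tot − R_other = 0.02718 K/W
L = R·k·A = 0.02718×0.0414×15.1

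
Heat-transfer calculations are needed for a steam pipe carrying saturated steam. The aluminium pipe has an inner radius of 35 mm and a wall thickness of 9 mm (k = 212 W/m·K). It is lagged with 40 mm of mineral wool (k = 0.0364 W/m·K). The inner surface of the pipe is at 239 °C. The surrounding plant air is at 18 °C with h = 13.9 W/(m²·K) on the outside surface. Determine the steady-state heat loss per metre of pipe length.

Cylindrical conduction, so R = ln(r₂/r₁)/(2πkL) per layer, in series:
R_aluminium pipe wall = ln(44/35)/(2π×212×1) = 1.718×10^-4 K/W
R_mineral wool = ln(84/44)/(2π×0.0364×1) = 2.827 K/W
R_outer film = 1/(h_o·2πr_oL) = 1/(13.9×2π×0.084×1) = 0.1363 K/W
R_total = 2.964 K/W
Q = ΔT/R_total = 221/2.964

q′ ≈ 74.6 W/m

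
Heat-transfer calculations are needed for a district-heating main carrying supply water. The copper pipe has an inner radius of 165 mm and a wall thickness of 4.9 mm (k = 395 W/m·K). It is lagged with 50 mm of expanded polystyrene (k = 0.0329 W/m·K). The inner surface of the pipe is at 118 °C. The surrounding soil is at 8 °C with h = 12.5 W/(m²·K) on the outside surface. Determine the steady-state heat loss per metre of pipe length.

q′ ≈ 84.2 W/m

For a radial system each layer contributes R = ln(r_out/r_in)/(2πkL); films add R = 1/(hA).
R_copper pipe wall = ln(169.9/165)/(2π×395×1) = 1.179×10^-5 K/W
R_expanded polystyrene = ln(219.9/169.9)/(2π×0.0329×1) = 1.248 K/W
R_outer film = 1/(h_o·2πr_oL) = 1/(12.5×2π×0.2199×1) = 0.0579 K/W
R_total = 1.306 K/W
Q = ΔT/R_total = 110/1.306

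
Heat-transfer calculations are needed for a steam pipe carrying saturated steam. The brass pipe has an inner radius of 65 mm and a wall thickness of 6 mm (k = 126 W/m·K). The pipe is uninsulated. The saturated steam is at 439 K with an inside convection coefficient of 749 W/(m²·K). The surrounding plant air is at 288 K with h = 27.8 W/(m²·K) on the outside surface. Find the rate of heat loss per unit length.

Radial resistances (cylindrical: R_cond = ln(r_o/r_i)/(2πkL), R_conv = 1/(h·2πrL)):
R_inner film = 1/(h_i·2πr₁L) = 1/(749×2π×0.065×1) = 0.003269 K/W
R_brass pipe wall = ln(71/65)/(2π×126×1) = 1.115×10^-4 K/W
R_outer film = 1/(h_o·2πr_oL) = 1/(27.8×2π×0.071×1) = 0.08063 K/W
R_total = 0.08401 K/W
Q = ΔT/R_total = 151/0.08401

q′ ≈ 1800 W/m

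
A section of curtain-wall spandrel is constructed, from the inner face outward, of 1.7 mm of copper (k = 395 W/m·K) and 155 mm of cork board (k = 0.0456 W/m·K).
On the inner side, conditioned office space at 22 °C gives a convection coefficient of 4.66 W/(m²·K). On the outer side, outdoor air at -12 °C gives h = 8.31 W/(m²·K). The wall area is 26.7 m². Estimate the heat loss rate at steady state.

Series thermal resistances:
R_inner film = 1/(h_i·A) = 1/(4.66×26.7) = 0.008037 K/W
R_copper = L/(kA) = 0.0017/(395×26.7) = 1.612×10^-7 K/W
R_cork board = L/(kA) = 0.155/(0.0456×26.7) = 0.1273 K/W
R_outer film = 1/(h_o·A) = 1/(8.31×26.7) = 0.004507 K/W
R_total = 0.1399 K/W
Q = ΔT / R_total = 34 / 0.1399

Q ≈ 243 W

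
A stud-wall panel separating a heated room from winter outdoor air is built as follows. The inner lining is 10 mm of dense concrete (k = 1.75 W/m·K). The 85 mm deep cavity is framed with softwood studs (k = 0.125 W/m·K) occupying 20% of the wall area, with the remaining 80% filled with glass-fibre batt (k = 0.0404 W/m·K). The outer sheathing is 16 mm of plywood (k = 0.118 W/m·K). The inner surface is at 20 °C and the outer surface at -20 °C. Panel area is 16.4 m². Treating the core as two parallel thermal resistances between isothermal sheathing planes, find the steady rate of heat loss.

Q ≈ 404 W

Sheathing layers in series; stud and cavity paths in parallel between them.
R_inner = 0.01/(1.75×16.4) = 3.484×10^-4 K/W
R_stud  = 0.085/(0.125×0.2×16.4) = 0.2073 K/W
R_cav   = 0.085/(0.0404×0.8×16.4) = 0.1604 K/W
1/R_core = 1/R_stud + 1/R_cav → R_core = 0.09042 K/W
R_outer = 0.016/(0.118×16.4) = 0.008268 K/W
R_total = 0.09904 K/W
Q = ΔT/R_total = 40/0.09904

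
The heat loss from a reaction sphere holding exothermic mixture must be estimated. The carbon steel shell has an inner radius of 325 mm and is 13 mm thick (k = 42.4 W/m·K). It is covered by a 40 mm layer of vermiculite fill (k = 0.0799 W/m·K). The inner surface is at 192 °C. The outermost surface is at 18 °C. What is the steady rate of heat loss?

Each spherical layer contributes R = (1/r_i − 1/r_o)/(4πk):
R_carbon steel shell = (1/0.325 − 1/0.338)/(4π×42.4) = 2.221×10^-4 K/W
R_vermiculite fill = (1/0.338 − 1/0.378)/(4π×0.0799) = 0.3118 K/W
R_total = 0.312 K/W
Q = ΔT/R_total = 174/0.312

Q ≈ 558 W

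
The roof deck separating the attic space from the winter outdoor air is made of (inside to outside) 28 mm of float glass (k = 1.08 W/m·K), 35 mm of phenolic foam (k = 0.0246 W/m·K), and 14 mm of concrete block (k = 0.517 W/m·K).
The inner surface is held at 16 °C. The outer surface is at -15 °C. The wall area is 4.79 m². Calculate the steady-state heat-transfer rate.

Q ≈ 101 W

Model the wall as resistances in series:
R_float glass = L/(kA) = 0.028/(1.08×4.79) = 0.005413 K/W
R_phenolic foam = L/(kA) = 0.035/(0.0246×4.79) = 0.297 K/W
R_concrete block = L/(kA) = 0.014/(0.517×4.79) = 0.005653 K/W
R_total = 0.3081 K/W
Q = ΔT / R_total = 31 / 0.3081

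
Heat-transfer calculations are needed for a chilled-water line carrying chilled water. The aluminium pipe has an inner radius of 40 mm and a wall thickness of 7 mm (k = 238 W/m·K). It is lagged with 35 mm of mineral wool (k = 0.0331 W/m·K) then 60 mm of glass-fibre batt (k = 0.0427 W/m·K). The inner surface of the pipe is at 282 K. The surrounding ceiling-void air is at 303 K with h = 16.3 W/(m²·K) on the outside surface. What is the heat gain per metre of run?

q′ ≈ 4.38 W/m

Cylindrical conduction, so R = ln(r₂/r₁)/(2πkL) per layer, in series:
R_aluminium pipe wall = ln(47/40)/(2π×238×1) = 1.078×10^-4 K/W
R_mineral wool = ln(82/47)/(2π×0.0331×1) = 2.676 K/W
R_glass-fibre batt = ln(142/82)/(2π×0.0427×1) = 2.047 K/W
R_outer film = 1/(h_o·2πr_oL) = 1/(16.3×2π×0.142×1) = 0.06876 K/W
R_total = 4.792 K/W
Q = ΔT/R_total = 21/4.792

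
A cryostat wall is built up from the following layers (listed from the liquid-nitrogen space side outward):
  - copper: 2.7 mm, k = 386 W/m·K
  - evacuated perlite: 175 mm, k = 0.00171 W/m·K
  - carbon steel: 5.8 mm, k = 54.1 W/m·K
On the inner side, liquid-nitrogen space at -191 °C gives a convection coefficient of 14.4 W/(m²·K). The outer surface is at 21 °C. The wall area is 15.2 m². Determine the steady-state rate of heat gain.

Thermal resistances in series:
R_inner film = 1/(h_i·A) = 1/(14.4×15.2) = 0.004569 K/W
R_copper = L/(kA) = 0.0027/(386×15.2) = 4.602×10^-7 K/W
R_evacuated perlite = L/(kA) = 0.175/(0.00171×15.2) = 6.733 K/W
R_carbon steel = L/(kA) = 0.0058/(54.1×15.2) = 7.053×10^-6 K/W
R_total = 6.737 K/W
Q = ΔT / R_total = 212 / 6.737

Q ≈ 31.5 W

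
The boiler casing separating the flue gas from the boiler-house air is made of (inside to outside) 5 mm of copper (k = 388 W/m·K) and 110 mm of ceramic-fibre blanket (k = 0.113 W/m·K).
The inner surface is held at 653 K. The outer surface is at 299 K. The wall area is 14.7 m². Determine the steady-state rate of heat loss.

Model the wall as resistances in series:
R_copper = L/(kA) = 0.005/(388×14.7) = 8.766×10^-7 K/W
R_ceramic-fibre blanket = L/(kA) = 0.11/(0.113×14.7) = 0.06622 K/W
R_total = 0.06622 K/W
Q = ΔT / R_total = 354 / 0.06622

Q ≈ 5350 W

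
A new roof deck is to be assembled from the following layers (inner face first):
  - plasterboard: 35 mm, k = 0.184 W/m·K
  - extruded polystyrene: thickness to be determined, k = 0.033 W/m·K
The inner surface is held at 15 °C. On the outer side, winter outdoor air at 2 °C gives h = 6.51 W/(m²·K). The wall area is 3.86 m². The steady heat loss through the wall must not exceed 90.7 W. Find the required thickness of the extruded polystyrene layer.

L ≈ 6.91 mm

Model the wall as resistances in series:
R_plasterboard = L/(kA) = 0.035/(0.184×3.86) = 0.04928 K/W
R_outer film = 1/(h_o·A) = 1/(6.51×3.86) = 0.0398 K/W
Sum of the known resistances R_other = 0.08907 K/W
Required total resistance R_tot = ΔT/Q_allow = 13/90.7 = 0.1433 K/W
R_extruded polystyrene = R_tot − R_other = 0.05426 K/W
L = R·k·A = 0.05426×0.033×3.86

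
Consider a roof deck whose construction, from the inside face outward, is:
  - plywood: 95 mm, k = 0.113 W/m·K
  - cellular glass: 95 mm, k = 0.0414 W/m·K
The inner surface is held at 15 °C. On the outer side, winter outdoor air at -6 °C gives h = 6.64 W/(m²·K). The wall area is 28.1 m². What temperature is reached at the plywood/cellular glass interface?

Using the resistance-network approach (series):
R_plywood = L/(kA) = 0.095/(0.113×28.1) = 0.02992 K/W
R_cellular glass = L/(kA) = 0.095/(0.0414×28.1) = 0.08166 K/W
R_outer film = 1/(h_o·A) = 1/(6.64×28.1) = 0.00536 K/W
R_total = 0.1169 K/W;  Q = ΔT/R_total = 21/0.1169 = 179.6 W
T_interface = T_inner − Q·ΣR(inner→interface) = 15 − 180×0.02992

T ≈ 9.63 °C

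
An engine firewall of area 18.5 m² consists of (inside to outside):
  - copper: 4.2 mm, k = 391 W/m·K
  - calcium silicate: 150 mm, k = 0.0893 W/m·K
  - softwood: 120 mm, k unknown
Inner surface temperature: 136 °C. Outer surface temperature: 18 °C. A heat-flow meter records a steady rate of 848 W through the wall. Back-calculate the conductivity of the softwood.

k ≈ 0.134 W/(m·K)

Using the resistance-network approach (series):
R_copper = L/(kA) = 0.0042/(391×18.5) = 5.806×10^-7 K/W
R_calcium silicate = L/(kA) = 0.15/(0.0893×18.5) = 0.0908 K/W
Sum of known resistances R_other = 0.0908 K/W
Total R = ΔT/Q = 118/848 = 0.1392 K/W
R_softwood = R_total − R_other = 0.04835 K/W
k = L/(R·A) = 0.12/(0.04835×18.5)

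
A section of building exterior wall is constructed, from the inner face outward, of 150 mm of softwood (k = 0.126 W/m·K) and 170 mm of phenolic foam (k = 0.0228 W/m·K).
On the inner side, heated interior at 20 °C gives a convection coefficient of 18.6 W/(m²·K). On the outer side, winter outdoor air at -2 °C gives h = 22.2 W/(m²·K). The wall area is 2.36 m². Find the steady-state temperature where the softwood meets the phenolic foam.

Model the wall as resistances in series:
R_inner film = 1/(h_i·A) = 1/(18.6×2.36) = 0.02278 K/W
R_softwood = L/(kA) = 0.15/(0.126×2.36) = 0.5044 K/W
R_phenolic foam = L/(kA) = 0.17/(0.0228×2.36) = 3.159 K/W
R_outer film = 1/(h_o·A) = 1/(22.2×2.36) = 0.01909 K/W
R_total = 3.706 K/W;  Q = ΔT/R_total = 22/3.706 = 5.937 W
T_interface = T_inner − Q·ΣR(inner→interface) = 20 − 5.94×0.5272

T ≈ 16.9 °C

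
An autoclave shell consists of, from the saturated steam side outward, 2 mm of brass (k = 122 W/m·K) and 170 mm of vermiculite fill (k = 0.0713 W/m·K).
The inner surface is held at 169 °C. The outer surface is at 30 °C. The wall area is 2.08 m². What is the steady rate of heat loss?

Model the wall as resistances in series:
R_brass = L/(kA) = 0.002/(122×2.08) = 7.881×10^-6 K/W
R_vermiculite fill = L/(kA) = 0.17/(0.0713×2.08) = 1.146 K/W
R_total = 1.146 K/W
Q = ΔT / R_total = 139 / 1.146

Q ≈ 121 W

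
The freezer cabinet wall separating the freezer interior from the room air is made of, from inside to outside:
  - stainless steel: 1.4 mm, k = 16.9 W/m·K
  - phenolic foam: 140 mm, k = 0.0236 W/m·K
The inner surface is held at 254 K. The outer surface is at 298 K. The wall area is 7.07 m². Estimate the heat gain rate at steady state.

Using the resistance-network approach (series):
R_stainless steel = L/(kA) = 0.0014/(16.9×7.07) = 1.172×10^-5 K/W
R_phenolic foam = L/(kA) = 0.14/(0.0236×7.07) = 0.8391 K/W
R_total = 0.8391 K/W
Q = ΔT / R_total = 44 / 0.8391

Q ≈ 52.4 W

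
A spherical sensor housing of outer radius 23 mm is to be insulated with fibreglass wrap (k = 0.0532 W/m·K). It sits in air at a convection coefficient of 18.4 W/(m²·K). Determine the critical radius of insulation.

For a sphere r_cr = 2k/h = 2×0.0532/18.4
r_cr = 5.78 mm; since the bare radius (23 mm) is above r_cr, any added insulation will reduce heat loss.

r_cr ≈ 5.78 mm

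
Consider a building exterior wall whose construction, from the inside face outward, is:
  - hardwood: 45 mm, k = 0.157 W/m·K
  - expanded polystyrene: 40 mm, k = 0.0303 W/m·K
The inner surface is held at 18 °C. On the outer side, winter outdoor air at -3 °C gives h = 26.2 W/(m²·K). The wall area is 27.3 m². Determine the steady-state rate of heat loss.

Using the resistance-network approach (series):
R_hardwood = L/(kA) = 0.045/(0.157×27.3) = 0.0105 K/W
R_expanded polystyrene = L/(kA) = 0.04/(0.0303×27.3) = 0.04836 K/W
R_outer film = 1/(h_o·A) = 1/(26.2×27.3) = 0.001398 K/W
R_total = 0.06025 K/W
Q = ΔT / R_total = 21 / 0.06025

Q ≈ 349 W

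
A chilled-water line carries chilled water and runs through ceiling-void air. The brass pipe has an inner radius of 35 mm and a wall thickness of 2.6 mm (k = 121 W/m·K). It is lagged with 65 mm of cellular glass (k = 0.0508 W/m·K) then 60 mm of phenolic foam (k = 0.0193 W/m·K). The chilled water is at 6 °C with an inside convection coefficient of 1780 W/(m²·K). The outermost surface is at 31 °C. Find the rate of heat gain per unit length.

q′ ≈ 3.6 W/m

Cylindrical conduction, so R = ln(r₂/r₁)/(2πkL) per layer, in series:
R_inner film = 1/(h_i·2πr₁L) = 1/(1780×2π×0.035×1) = 0.002555 K/W
R_brass pipe wall = ln(37.6/35)/(2π×121×1) = 9.425×10^-5 K/W
R_cellular glass = ln(102.6/37.6)/(2π×0.0508×1) = 3.145 K/W
R_phenolic foam = ln(162.6/102.6)/(2π×0.0193×1) = 3.797 K/W
R_total = 6.945 K/W
Q = ΔT/R_total = 25/6.945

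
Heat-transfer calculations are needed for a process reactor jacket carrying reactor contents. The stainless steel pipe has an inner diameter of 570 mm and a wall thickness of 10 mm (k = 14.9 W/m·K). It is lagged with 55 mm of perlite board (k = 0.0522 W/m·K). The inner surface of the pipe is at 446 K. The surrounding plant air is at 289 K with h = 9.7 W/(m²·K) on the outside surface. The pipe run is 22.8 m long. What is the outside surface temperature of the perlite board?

Radial resistances (cylindrical: R_cond = ln(r_o/r_i)/(2πkL), R_conv = 1/(h·2πrL)):
R_stainless steel pipe wall = ln(295/285)/(2π×14.9×22.8) = 1.616×10^-5 K/W
R_perlite board = ln(350/295)/(2π×0.0522×22.8) = 0.02286 K/W
R_outer film = 1/(h_o·2πr_oL) = 1/(9.7×2π×0.35×22.8) = 0.002056 K/W
R_total = 0.02493 K/W
Q = ΔT/R_total = 157/0.02493
Q = 6300 W
T_interface = T_inner − Q·ΣR(inner→interface) = 446 − 6300×0.02288

T ≈ 302 K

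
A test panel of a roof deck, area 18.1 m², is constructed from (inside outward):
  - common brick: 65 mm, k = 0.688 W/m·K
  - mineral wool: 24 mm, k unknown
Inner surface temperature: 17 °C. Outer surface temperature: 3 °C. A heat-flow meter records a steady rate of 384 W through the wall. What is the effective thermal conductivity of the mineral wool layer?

k ≈ 0.0424 W/(m·K)

Series thermal resistances:
R_common brick = L/(kA) = 0.065/(0.688×18.1) = 0.00522 K/W
Sum of known resistances R_other = 0.00522 K/W
Total R = ΔT/Q = 14/384 = 0.03646 K/W
R_mineral wool = R_total − R_other = 0.03124 K/W
k = L/(R·A) = 0.024/(0.03124×18.1)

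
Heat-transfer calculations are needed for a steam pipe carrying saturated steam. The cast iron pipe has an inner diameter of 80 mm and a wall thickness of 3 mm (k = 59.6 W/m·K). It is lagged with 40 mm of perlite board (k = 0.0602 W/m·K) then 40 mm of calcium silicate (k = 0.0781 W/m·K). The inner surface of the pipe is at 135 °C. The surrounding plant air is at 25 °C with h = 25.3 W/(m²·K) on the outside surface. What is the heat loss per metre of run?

q′ ≈ 42.4 W/m

For a radial system each layer contributes R = ln(r_out/r_in)/(2πkL); films add R = 1/(hA).
R_cast iron pipe wall = ln(43/40)/(2π×59.6×1) = 1.931×10^-4 K/W
R_perlite board = ln(83/43)/(2π×0.0602×1) = 1.739 K/W
R_calcium silicate = ln(123/83)/(2π×0.0781×1) = 0.8016 K/W
R_outer film = 1/(h_o·2πr_oL) = 1/(25.3×2π×0.123×1) = 0.05114 K/W
R_total = 2.592 K/W
Q = ΔT/R_total = 110/2.592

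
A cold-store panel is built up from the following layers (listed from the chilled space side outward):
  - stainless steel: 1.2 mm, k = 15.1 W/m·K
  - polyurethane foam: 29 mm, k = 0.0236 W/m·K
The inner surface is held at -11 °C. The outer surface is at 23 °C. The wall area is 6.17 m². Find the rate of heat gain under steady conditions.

Q ≈ 171 W

Treating each layer as a thermal resistance in series:
R_stainless steel = L/(kA) = 0.0012/(15.1×6.17) = 1.288×10^-5 K/W
R_polyurethane foam = L/(kA) = 0.029/(0.0236×6.17) = 0.1992 K/W
R_total = 0.1992 K/W
Q = ΔT / R_total = 34 / 0.1992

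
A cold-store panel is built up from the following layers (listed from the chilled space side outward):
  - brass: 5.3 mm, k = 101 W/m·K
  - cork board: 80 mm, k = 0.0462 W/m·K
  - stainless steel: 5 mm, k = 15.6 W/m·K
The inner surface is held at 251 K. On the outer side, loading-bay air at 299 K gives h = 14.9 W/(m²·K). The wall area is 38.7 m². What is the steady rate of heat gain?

Q ≈ 1030 W

Thermal resistances in series:
R_brass = L/(kA) = 0.0053/(101×38.7) = 1.356×10^-6 K/W
R_cork board = L/(kA) = 0.08/(0.0462×38.7) = 0.04474 K/W
R_stainless steel = L/(kA) = 0.005/(15.6×38.7) = 8.282×10^-6 K/W
R_outer film = 1/(h_o·A) = 1/(14.9×38.7) = 0.001734 K/W
R_total = 0.04649 K/W
Q = ΔT / R_total = 48 / 0.04649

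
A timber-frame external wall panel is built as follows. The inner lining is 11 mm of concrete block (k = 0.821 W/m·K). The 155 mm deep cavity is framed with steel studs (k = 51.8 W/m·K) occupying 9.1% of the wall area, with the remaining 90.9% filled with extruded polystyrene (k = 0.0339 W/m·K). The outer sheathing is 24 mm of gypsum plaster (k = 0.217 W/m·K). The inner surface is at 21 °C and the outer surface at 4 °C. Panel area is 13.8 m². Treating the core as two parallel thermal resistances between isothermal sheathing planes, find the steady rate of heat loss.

Q ≈ 1500 W

Sheathing layers in series; stud and cavity paths in parallel between them.
R_inner = 0.011/(0.821×13.8) = 9.709×10^-4 K/W
R_stud  = 0.155/(51.8×0.091×13.8) = 0.002383 K/W
R_cav   = 0.155/(0.0339×0.909×13.8) = 0.3645 K/W
1/R_core = 1/R_stud + 1/R_cav → R_core = 0.002367 K/W
R_outer = 0.024/(0.217×13.8) = 0.008014 K/W
R_total = 0.01135 K/W
Q = ΔT/R_total = 17/0.01135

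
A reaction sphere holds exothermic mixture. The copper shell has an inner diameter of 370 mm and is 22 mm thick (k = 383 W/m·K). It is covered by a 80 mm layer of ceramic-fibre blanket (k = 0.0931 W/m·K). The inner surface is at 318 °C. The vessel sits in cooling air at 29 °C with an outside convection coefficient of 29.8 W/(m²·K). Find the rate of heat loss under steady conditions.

Q ≈ 244 W

Each spherical layer contributes R = (1/r_i − 1/r_o)/(4πk):
R_copper shell = (1/0.185 − 1/0.207)/(4π×383) = 1.194×10^-4 K/W
R_ceramic-fibre blanket = (1/0.207 − 1/0.287)/(4π×0.0931) = 1.151 K/W
R_outer film = 1/(h·4πr_o²) = 1/(29.8×4π×0.287²) = 0.03242 K/W
R_total = 1.184 K/W
Q = ΔT/R_total = 289/1.184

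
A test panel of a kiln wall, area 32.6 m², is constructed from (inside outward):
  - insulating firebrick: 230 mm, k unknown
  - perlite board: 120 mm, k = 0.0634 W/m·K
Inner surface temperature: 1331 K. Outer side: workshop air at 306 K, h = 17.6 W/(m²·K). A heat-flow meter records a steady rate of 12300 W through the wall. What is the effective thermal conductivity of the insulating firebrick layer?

Using the resistance-network approach (series):
R_perlite board = L/(kA) = 0.12/(0.0634×32.6) = 0.05806 K/W
R_outer film = 1/(h_o·A) = 1/(17.6×32.6) = 0.001743 K/W
Sum of known resistances R_other = 0.0598 K/W
Total R = ΔT/Q = 1025/12300 = 0.08333 K/W
R_insulating firebrick = R_total − R_other = 0.02353 K/W
k = L/(R·A) = 0.23/(0.02353×32.6)

k ≈ 0.3 W/(m·K)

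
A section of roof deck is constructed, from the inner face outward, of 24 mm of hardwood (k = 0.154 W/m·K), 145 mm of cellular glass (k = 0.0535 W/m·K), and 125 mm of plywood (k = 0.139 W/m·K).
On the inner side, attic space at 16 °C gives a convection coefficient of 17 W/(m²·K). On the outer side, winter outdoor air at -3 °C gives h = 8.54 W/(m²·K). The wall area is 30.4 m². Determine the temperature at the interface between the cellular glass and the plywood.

T ≈ 1.9 °C

Thermal resistances in series:
R_inner film = 1/(h_i·A) = 1/(17×30.4) = 0.001935 K/W
R_hardwood = L/(kA) = 0.024/(0.154×30.4) = 0.005126 K/W
R_cellular glass = L/(kA) = 0.145/(0.0535×30.4) = 0.08915 K/W
R_plywood = L/(kA) = 0.125/(0.139×30.4) = 0.02958 K/W
R_outer film = 1/(h_o·A) = 1/(8.54×30.4) = 0.003852 K/W
R_total = 0.1296 K/W;  Q = ΔT/R_total = 19/0.1296 = 146.5 W
T_interface = T_inner − Q·ΣR(inner→interface) = 16 − 147×0.09622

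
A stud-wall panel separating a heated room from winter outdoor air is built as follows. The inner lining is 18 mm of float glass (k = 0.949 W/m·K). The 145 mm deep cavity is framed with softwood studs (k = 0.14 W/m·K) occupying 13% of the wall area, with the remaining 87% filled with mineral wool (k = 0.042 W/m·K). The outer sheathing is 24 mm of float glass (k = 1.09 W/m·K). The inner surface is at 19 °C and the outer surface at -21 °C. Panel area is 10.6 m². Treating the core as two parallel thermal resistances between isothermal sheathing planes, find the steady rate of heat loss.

Q ≈ 158 W

Sheathing layers in series; stud and cavity paths in parallel between them.
R_inner = 0.018/(0.949×10.6) = 0.001789 K/W
R_stud  = 0.145/(0.14×0.13×10.6) = 0.7516 K/W
R_cav   = 0.145/(0.042×0.87×10.6) = 0.3744 K/W
1/R_core = 1/R_stud + 1/R_cav → R_core = 0.2499 K/W
R_outer = 0.024/(1.09×10.6) = 0.002077 K/W
R_total = 0.2538 K/W
Q = ΔT/R_total = 40/0.2538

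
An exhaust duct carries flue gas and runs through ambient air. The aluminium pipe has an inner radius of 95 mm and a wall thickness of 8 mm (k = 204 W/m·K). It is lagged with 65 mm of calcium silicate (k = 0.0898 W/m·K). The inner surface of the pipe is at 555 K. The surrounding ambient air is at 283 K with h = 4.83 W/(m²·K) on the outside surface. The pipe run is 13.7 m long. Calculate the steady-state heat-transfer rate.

Q ≈ 3500 W

Radial resistances (cylindrical: R_cond = ln(r_o/r_i)/(2πkL), R_conv = 1/(h·2πrL)):
R_aluminium pipe wall = ln(103/95)/(2π×204×13.7) = 4.604×10^-6 K/W
R_calcium silicate = ln(168/103)/(2π×0.0898×13.7) = 0.06329 K/W
R_outer film = 1/(h_o·2πr_oL) = 1/(4.83×2π×0.168×13.7) = 0.01432 K/W
R_total = 0.07761 K/W
Q = ΔT/R_total = 272/0.07761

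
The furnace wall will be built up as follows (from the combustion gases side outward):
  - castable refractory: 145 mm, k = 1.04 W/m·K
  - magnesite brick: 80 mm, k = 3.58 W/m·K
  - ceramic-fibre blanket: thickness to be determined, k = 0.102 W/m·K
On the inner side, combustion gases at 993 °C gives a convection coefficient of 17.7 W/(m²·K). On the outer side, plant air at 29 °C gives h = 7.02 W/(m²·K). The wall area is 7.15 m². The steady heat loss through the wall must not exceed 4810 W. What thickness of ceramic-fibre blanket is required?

L ≈ 109 mm

Thermal resistances in series:
R_inner film = 1/(h_i·A) = 1/(17.7×7.15) = 0.007902 K/W
R_castable refractory = L/(kA) = 0.145/(1.04×7.15) = 0.0195 K/W
R_magnesite brick = L/(kA) = 0.08/(3.58×7.15) = 0.003125 K/W
R_outer film = 1/(h_o·A) = 1/(7.02×7.15) = 0.01992 K/W
Sum of the known resistances R_other = 0.05045 K/W
Required total resistance R_tot = ΔT/Q_allow = 964/4810 = 0.2004 K/W
R_ceramic-fibre blanket = R_tot − R_other = 0.15 K/W
L = R·k·A = 0.15×0.102×7.15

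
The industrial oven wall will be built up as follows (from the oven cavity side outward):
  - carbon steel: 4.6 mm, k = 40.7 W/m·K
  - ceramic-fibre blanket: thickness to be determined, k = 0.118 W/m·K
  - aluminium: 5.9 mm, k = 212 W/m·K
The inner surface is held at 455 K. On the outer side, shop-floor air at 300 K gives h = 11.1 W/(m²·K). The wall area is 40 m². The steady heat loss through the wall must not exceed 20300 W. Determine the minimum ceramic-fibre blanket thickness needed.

Series thermal resistances:
R_carbon steel = L/(kA) = 0.0046/(40.7×40) = 2.826×10^-6 K/W
R_aluminium = L/(kA) = 0.0059/(212×40) = 6.958×10^-7 K/W
R_outer film = 1/(h_o·A) = 1/(11.1×40) = 0.002252 K/W
Sum of the known resistances R_other = 0.002256 K/W
Required total resistance R_tot = ΔT/Q_allow = 155/20300 = 0.007635 K/W
R_ceramic-fibre blanket = R_tot − R_other = 0.00538 K/W
L = R·k·A = 0.00538×0.118×40

L ≈ 25.4 mm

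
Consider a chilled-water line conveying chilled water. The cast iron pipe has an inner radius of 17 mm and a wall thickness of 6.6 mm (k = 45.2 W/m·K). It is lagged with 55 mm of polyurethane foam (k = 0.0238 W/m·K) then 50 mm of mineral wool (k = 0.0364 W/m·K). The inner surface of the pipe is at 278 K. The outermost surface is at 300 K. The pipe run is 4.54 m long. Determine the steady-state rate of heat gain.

For a radial system each layer contributes R = ln(r_out/r_in)/(2πkL); films add R = 1/(hA).
R_cast iron pipe wall = ln(23.6/17)/(2π×45.2×4.54) = 2.544×10^-4 K/W
R_polyurethane foam = ln(78.6/23.6)/(2π×0.0238×4.54) = 1.772 K/W
R_mineral wool = ln(128.6/78.6)/(2π×0.0364×4.54) = 0.4742 K/W
R_total = 2.247 K/W
Q = ΔT/R_total = 22/2.247

Q ≈ 9.79 W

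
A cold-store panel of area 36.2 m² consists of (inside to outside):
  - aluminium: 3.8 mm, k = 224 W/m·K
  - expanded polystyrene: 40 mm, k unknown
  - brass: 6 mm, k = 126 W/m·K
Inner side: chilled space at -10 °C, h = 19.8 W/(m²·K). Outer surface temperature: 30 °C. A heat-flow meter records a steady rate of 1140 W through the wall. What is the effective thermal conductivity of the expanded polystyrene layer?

Thermal resistances in series:
R_inner film = 1/(h_i·A) = 1/(19.8×36.2) = 0.001395 K/W
R_aluminium = L/(kA) = 0.0038/(224×36.2) = 4.686×10^-7 K/W
R_brass = L/(kA) = 0.006/(126×36.2) = 1.315×10^-6 K/W
Sum of known resistances R_other = 0.001397 K/W
Total R = ΔT/Q = 40/1140 = 0.03509 K/W
R_expanded polystyrene = R_total − R_other = 0.03369 K/W
k = L/(R·A) = 0.04/(0.03369×36.2)

k ≈ 0.0328 W/(m·K)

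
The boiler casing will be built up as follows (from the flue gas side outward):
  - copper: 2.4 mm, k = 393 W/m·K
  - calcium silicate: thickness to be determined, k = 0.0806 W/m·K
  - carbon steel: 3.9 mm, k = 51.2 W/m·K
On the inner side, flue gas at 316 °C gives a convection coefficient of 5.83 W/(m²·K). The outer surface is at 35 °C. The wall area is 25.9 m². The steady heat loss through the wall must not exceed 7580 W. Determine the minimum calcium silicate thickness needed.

L ≈ 63.6 mm

Thermal resistances in series:
R_inner film = 1/(h_i·A) = 1/(5.83×25.9) = 0.006623 K/W
R_copper = L/(kA) = 0.0024/(393×25.9) = 2.358×10^-7 K/W
R_carbon steel = L/(kA) = 0.0039/(51.2×25.9) = 2.941×10^-6 K/W
Sum of the known resistances R_other = 0.006626 K/W
Required total resistance R_tot = ΔT/Q_allow = 281/7580 = 0.03707 K/W
R_calcium silicate = R_tot − R_other = 0.03045 K/W
L = R·k·A = 0.03045×0.0806×25.9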